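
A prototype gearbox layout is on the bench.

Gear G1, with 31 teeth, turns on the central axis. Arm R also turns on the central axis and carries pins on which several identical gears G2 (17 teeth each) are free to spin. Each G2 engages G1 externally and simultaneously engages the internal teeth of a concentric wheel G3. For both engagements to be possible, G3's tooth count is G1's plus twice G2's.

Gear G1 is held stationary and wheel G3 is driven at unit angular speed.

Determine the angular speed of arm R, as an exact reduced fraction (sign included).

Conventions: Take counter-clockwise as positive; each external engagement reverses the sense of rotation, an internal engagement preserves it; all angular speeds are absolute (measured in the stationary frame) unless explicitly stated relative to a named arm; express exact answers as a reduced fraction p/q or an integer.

65/96

recognized (axles ride arm R): planetary set, 31/17/65 teeth
ring teeth: 31 + 2·17 = 65
31(ω_sun−ω_arm) = −65(ω_ring−ω_arm),  ω_sun = 0, ω_ring = 1
31(0−ω_arm) = −65(1−ω_arm)  ⇒  96·ω_arm = 65  ⇒  ω_arm = 65/96
exact speed ratio = 65/96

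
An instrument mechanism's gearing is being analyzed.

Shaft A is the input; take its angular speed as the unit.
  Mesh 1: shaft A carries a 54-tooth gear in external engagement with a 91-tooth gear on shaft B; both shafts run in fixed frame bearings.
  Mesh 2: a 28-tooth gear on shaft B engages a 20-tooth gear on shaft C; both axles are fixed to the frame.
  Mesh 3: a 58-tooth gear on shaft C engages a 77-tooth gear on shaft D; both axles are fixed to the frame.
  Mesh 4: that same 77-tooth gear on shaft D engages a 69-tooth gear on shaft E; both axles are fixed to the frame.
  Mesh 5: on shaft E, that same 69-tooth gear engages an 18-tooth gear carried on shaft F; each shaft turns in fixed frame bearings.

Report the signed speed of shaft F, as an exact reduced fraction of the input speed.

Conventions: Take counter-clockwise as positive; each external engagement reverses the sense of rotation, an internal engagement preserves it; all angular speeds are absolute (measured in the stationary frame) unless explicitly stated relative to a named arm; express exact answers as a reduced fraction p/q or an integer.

-174/65

5-mesh fixed-axis compound train (all bearings frame-fixed)
mesh 1 [54T→91T]: |ω|/ω_in = 1×54/91 = 54/91, sense flips to −
mesh 2 [28T→20T]: |ω|/ω_in = (54/91)×28/20 = 54/65, sense flips to +
mesh 3 [58T→77T]: |ω|/ω_in = (54/65)×58/77 = 3132/5005, sense flips to −
mesh 4 [77T→69T]: |ω|/ω_in = (3132/5005)×77/69 = 1044/1495, sense flips to +
mesh 5 [69T→18T]: |ω|/ω_in = (1044/1495)×69/18 = 174/65, sense flips to −
signed output speed (× input speed) = -174/65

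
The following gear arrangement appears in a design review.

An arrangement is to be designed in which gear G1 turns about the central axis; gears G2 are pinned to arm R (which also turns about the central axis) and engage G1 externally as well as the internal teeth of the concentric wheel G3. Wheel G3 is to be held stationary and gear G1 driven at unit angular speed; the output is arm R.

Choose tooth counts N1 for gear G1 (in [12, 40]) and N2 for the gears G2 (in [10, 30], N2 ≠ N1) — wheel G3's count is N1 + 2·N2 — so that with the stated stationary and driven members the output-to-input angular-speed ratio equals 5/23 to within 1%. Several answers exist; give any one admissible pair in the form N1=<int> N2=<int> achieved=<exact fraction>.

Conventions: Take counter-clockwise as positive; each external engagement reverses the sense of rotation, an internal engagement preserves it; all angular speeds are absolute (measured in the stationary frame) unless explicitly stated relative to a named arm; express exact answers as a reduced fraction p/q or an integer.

topology: planetary set — design target 5/23, arm = carrier (Willis)
Willis with ω_ring = 0: ω_arm/ω_sun = N1/(N1+N3); set equal to 5/23  ⇒  N3/N1 = 1/(5/23) − 1 = 18/5
N3 = N1 + 2·N2  ⇒  N2/N1 = (N3/N1 − 1)/2 = (18/5 − 1)/2 = 13/10
smallest multiple with N1 ≥ 12 and N2 ≥ 10: k = 2  ⇒  N1 = 2·10 = 20, N2 = 2·13 = 26 (N1 ≤ 40, N2 ≤ 30, N2 ≠ N1 ✓), N3 = 20 + 2·26 = 72
check: N1/(N1+N3) with N1 = 20, N3 = 72 gives 5/23; |achieved − target| = 0 ≤ 1/460 ✓

N1=20 N2=26 achieved=5/23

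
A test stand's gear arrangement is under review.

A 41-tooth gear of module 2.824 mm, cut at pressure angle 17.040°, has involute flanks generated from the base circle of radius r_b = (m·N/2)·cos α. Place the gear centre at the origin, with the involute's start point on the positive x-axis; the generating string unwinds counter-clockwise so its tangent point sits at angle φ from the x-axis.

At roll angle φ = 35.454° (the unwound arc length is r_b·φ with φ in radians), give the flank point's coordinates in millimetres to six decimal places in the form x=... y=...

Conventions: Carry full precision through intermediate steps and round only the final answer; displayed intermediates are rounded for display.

class = single-mesh tooth geometry [base-circle involute, m = 2.824, 41T]
pitch radius r_p = m·N/2 = 2.824·41/2 = 57.892000
base radius r_b = r_p·cos α = 57.892000·cos 17.040° = 55.350565
roll angle φ = 35.454° = 0.61878903 rad
x = r_b·(cos φ + φ·sin φ) = 64.954415
y = r_b·(sin φ − φ·cos φ) = 4.206370

x=64.954415 y=4.206370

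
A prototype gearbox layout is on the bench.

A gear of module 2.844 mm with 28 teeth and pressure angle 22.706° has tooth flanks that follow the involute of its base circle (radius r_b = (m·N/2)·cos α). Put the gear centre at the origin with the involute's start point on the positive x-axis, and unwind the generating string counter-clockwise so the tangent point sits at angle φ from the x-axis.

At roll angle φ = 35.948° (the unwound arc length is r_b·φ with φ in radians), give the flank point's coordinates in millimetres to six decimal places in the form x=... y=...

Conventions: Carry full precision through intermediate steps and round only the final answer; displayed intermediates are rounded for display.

x=43.263443 y=2.906464

single-mesh involute tooth geometry (28T wheel at module 2.844)
pitch radius r_p = m·N/2 = 2.844·28/2 = 39.816000
base radius r_b = r_p·cos α = 39.816000·cos 22.706° = 36.730167
roll angle φ = 35.948° = 0.62741096 rad
x = r_b·(cos φ + φ·sin φ) = 43.263443
y = r_b·(sin φ − φ·cos φ) = 2.906464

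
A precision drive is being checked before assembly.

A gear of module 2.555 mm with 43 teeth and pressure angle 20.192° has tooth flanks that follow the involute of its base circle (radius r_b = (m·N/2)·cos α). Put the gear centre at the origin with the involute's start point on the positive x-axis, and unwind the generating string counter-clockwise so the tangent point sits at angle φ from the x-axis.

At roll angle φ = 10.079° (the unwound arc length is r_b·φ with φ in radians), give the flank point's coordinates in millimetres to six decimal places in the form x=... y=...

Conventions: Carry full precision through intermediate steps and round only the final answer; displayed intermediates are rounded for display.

x=52.347960 y=0.093261

topology: single-mesh involute geometry — m = 2.555, N = 43
pitch radius r_p = m·N/2 = 2.555·43/2 = 54.932500
base radius r_b = r_p·cos α = 54.932500·cos 20.192° = 51.556416
roll angle φ = 10.079° = 0.17591174 rad
x = r_b·(cos φ + φ·sin φ) = 52.347960
y = r_b·(sin φ − φ·cos φ) = 0.093261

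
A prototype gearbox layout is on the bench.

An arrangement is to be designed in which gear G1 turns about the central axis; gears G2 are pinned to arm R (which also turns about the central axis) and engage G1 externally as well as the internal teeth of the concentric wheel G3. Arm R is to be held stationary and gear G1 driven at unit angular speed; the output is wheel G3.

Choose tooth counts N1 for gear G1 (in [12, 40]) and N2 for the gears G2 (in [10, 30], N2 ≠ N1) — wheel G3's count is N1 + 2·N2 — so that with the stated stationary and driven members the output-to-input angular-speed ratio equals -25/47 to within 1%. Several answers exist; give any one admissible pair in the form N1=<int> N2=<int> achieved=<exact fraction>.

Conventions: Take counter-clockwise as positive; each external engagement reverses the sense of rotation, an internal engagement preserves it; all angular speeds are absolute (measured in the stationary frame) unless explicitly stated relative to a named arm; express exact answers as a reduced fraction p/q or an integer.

N1=25 N2=11 achieved=-25/47

topology: planetary set — design target -25/47, arm = carrier (Willis)
Willis with ω_arm = 0: ω_ring/ω_sun = −N1/N3; set equal to -25/47  ⇒  N3/N1 = −1/(-25/47) = 47/25
N3 = N1 + 2·N2  ⇒  N2/N1 = (N3/N1 − 1)/2 = (47/25 − 1)/2 = 11/25
smallest multiple with N1 ≥ 12 and N2 ≥ 10: k = 1  ⇒  N1 = 1·25 = 25, N2 = 1·11 = 11 (N1 ≤ 40, N2 ≤ 30, N2 ≠ N1 ✓), N3 = 25 + 2·11 = 47
check: −N1/N3 with N1 = 25, N3 = 47 gives -25/47; |achieved − target| = 0 ≤ 1/188 ✓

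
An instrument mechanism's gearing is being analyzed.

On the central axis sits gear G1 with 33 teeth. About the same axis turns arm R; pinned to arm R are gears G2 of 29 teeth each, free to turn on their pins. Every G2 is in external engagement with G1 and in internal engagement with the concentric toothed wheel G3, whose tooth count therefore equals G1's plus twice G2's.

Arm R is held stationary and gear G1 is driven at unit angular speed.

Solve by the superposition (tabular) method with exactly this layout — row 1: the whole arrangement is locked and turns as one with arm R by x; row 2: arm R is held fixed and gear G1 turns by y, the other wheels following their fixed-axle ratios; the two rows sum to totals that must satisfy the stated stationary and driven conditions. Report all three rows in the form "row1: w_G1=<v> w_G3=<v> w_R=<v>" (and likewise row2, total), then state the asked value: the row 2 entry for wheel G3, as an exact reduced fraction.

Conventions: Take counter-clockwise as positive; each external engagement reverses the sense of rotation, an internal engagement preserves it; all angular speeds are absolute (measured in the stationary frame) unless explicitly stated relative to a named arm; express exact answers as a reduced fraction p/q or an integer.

topology: planetary set — G1 33T / G2 29T / G3 91T, arm = carrier (Willis)
superposition row 1 [locked train]: every member turns x
row 2 (arm held, sun turns y): ω_ring = −(33/91)·y, ω_arm = 0
boundary: total ω_arm = x = 0 and total ω_sun = x + y = 1  ⇒  y = 1, x = 0
row 2 ring = −(33/91)·1 = -33/91
totals (row 1 + row 2): sun 0 + 1 = 1, ring 0 + (-33/91) = -33/91, arm 0 + 0 = 0
asked cell (row2, ring) = -33/91

row1: w_G1=0 w_G3=0 w_R=0
row2: w_G1=1 w_G3=-33/91 w_R=0
total: w_G1=1 w_G3=-33/91 w_R=0
asked value: -33/91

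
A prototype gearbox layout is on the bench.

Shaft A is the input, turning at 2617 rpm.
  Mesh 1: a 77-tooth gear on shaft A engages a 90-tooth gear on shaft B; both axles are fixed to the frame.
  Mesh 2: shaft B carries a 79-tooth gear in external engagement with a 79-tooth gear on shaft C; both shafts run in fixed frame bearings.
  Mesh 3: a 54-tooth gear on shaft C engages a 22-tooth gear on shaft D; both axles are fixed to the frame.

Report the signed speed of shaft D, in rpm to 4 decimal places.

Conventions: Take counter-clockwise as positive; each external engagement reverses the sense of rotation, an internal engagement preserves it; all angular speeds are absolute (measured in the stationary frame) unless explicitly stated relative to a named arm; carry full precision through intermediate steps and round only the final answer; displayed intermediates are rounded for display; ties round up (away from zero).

-5495.7000 rpm

3-mesh fixed-axis compound train (all bearings frame-fixed)
mesh 1 [77T→90T]: ω = 2617.0000×77/90 = 2238.9889 rpm, sense flips to −
mesh 2 [79T→79T]: ω = 2238.9889×79/79 = 2238.9889 rpm, sense flips to +
mesh 3 [54T→22T]: ω = 2238.9889×54/22 = 5495.7000 rpm, sense flips to −
signed output speed = -5495.7000 rpm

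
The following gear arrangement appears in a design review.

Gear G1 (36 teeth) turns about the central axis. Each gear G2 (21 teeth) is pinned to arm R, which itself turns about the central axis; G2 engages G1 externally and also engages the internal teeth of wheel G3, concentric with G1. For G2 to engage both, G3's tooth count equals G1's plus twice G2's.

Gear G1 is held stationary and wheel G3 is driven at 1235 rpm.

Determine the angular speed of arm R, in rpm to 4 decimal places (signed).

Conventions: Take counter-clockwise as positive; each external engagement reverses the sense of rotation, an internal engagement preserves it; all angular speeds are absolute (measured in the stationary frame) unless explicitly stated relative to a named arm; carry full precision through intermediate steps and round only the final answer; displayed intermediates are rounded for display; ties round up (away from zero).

class = planetary set [G3 = 36+2·21 = 78; Willis about the carrier]
normalise by the input: solve with ω_ring = 1, then scale by 1235 rpm
ring teeth: 36 + 2·21 = 78
36(ω_sun−ω_arm) = −78(ω_ring−ω_arm),  ω_sun = 0, ω_ring = 1
36(0−ω_arm) = −78(1−ω_arm)  ⇒  114·ω_arm = 78  ⇒  ω_arm = 13/19
scale: ω_arm = 13/19 × 1235 rpm = +845.0000 rpm

+845.0000 rpm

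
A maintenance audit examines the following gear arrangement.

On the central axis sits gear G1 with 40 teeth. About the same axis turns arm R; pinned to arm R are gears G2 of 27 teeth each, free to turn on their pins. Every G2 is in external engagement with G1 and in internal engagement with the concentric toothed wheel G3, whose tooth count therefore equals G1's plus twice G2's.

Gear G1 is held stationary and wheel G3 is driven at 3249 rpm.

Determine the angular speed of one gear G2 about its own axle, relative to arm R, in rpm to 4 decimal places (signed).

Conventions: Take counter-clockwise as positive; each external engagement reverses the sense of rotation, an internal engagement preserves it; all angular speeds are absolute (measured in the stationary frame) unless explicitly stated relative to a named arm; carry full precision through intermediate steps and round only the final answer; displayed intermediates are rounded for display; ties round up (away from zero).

+3376.5174 rpm

class = planetary set [G3 = 40+2·27 = 94; Willis about the carrier]
normalise by the input: solve with ω_ring = 1, then scale by 3249 rpm
ring teeth: 40 + 2·27 = 94
40(ω_sun−ω_arm) = −94(ω_ring−ω_arm),  ω_sun = 0, ω_ring = 1
40(0−ω_arm) = −94(1−ω_arm)  ⇒  134·ω_arm = 94  ⇒  ω_arm = 47/67
sun–planet mesh: 40·(0−47/67) = −27·(ω_p−ω_arm)  ⇒  ω_p−ω_arm = 1880/1809
scale: ω_p−ω_arm = 1880/1809 × 3249 rpm = +3376.5174 rpm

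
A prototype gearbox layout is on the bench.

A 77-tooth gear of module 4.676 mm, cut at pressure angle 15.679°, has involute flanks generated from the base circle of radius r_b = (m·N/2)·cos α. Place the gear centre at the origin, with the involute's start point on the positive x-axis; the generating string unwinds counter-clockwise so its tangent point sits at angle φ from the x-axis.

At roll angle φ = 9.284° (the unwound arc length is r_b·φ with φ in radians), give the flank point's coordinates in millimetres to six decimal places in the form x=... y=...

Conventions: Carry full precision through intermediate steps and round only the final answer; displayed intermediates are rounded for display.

x=175.587897 y=0.245156

recognized (one wheel, involute flank): single-mesh tooth geometry, m = 4.676, N = 77
pitch radius r_p = m·N/2 = 4.676·77/2 = 180.026000
base radius r_b = r_p·cos α = 180.026000·cos 15.679° = 173.327388
roll angle φ = 9.284° = 0.16203637 rad
x = r_b·(cos φ + φ·sin φ) = 175.587897
y = r_b·(sin φ − φ·cos φ) = 0.245156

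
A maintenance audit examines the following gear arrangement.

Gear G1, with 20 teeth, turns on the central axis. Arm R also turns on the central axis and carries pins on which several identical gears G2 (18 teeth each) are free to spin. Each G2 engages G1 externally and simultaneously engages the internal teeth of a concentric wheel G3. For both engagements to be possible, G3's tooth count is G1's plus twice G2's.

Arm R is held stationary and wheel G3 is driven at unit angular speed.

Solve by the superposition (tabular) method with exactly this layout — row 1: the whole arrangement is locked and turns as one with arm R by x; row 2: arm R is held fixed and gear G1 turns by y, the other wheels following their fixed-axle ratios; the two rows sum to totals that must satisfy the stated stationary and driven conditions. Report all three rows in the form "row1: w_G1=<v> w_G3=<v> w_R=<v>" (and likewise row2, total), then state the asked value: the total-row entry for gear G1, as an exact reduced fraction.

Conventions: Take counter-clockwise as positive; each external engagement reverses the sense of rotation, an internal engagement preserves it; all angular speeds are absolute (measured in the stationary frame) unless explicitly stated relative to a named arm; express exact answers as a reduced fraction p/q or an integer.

row1: w_G1=0 w_G3=0 w_R=0
row2: w_G1=-14/5 w_G3=1 w_R=0
total: w_G1=-14/5 w_G3=1 w_R=0
asked value: -14/5

topology: planetary set — G1 20T / G2 18T / G3 56T, arm = carrier (Willis)
row 1 — lock + rotate with arm: ω_sun = ω_ring = ω_arm = x
row 2: sun turns y, ring = −(20/56)·y, arm 0
boundary: total ω_arm = x = 0 and total ω_ring = x − (20/56)·y = 1  ⇒  y = -14/5, x = 0
row 2 ring = −(20/56)·(-14/5) = 1
totals (row 1 + row 2): sun 0 + (-14/5) = -14/5, ring 0 + 1 = 1, arm 0 + 0 = 0
asked cell (total, sun) = -14/5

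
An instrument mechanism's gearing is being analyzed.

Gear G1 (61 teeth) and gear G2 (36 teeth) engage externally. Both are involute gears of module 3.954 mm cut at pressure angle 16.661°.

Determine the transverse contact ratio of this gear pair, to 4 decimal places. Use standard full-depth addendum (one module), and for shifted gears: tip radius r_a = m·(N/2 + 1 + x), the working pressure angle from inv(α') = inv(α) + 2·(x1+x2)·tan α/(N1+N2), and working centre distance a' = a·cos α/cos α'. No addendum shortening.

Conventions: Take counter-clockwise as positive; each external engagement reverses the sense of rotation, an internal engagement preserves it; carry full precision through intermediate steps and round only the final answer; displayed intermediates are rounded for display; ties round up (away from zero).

single-mesh involute tooth geometry (61T engaging 36T at module 3.954)
base radii: r_b1 = 115.534081, r_b2 = 68.184048
tip radii: r_a1 = 124.551000, r_a2 = 75.126000
no profile shift: α' = α, a' = a
action lengths: √(r_a1²−r_b1²) = 46.527708, √(r_a2²−r_b2²) = 31.541266
base pitch p_b = π·m·cos α = 11.900361
CR = (46.527708 + 31.541266 − 191.769000·sin 16.66100°)/11.900361 = 1.940040
contact ratio ≈ 1.9400

1.9400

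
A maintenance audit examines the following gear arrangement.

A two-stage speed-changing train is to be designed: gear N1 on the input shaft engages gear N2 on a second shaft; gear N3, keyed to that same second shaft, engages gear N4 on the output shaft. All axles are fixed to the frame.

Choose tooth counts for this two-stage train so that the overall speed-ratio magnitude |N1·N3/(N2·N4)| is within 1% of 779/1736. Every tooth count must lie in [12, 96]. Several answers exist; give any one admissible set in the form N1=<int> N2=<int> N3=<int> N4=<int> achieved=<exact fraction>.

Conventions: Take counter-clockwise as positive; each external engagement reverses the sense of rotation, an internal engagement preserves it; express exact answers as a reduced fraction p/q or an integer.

2-stage fixed-axis compound train for ratio 779/1736
target = 779/1736 in lowest terms: an exact hit needs N1·N3 = k·779 and N2·N4 = k·1736 for one integer k, every count in [12, 96]; additionally prefer no 1:1 stage (N1 ≠ N2, N3 ≠ N4)
k = 1: N1·N3 = 779 = 19·41, N2·N4 = 1736 = 28·62
achieved = 19·41/(28·62) = 779/1736; |achieved − target| = 0 ≤ 779/173600 ✓

N1=19 N2=28 N3=41 N4=62 achieved=779/1736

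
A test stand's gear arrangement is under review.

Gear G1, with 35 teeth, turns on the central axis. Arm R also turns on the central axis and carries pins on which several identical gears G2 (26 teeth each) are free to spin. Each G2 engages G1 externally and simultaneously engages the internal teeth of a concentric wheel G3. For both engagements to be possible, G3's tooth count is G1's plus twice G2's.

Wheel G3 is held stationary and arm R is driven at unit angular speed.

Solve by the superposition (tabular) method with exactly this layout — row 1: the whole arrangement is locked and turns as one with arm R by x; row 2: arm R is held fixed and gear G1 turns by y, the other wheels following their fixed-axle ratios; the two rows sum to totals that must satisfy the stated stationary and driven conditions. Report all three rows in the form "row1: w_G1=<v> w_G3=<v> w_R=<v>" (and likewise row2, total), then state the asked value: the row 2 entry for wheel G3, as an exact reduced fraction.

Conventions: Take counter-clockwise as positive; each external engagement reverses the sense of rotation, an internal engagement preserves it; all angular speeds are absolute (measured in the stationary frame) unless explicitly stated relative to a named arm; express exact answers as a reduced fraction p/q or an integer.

planetary set (35T centre, 26T on arm, 87T internal) — Willis relation
row 1 (train locked, turned with arm): all members turn x
row 2 — arm fixed, fixed-axis ratios: sun y, ring −(35/87)·y, arm 0
boundary: total ω_ring = x − (35/87)·y = 0 and total ω_arm = x = 1  ⇒  y = 87/35, x = 1
row 2 ring = −(35/87)·87/35 = -1
totals (row 1 + row 2): sun 1 + 87/35 = 122/35, ring 1 + (-1) = 0, arm 1 + 0 = 1
asked cell (row2, ring) = -1

row1: w_G1=1 w_G3=1 w_R=1
row2: w_G1=87/35 w_G3=-1 w_R=0
total: w_G1=122/35 w_G3=0 w_R=1
asked value: -1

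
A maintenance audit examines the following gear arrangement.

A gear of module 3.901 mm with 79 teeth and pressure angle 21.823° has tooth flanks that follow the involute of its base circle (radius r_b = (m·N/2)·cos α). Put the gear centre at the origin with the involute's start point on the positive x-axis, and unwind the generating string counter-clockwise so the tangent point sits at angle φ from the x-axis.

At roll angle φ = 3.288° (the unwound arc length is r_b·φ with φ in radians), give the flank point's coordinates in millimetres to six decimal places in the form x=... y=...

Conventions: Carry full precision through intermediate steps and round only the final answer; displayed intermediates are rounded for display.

x=143.282281 y=0.009008

single-mesh involute tooth geometry (79T wheel at module 3.901)
pitch radius r_p = m·N/2 = 3.901·79/2 = 154.089500
base radius r_b = r_p·cos α = 154.089500·cos 21.823° = 143.046934
roll angle φ = 3.288° = 0.05738643 rad
x = r_b·(cos φ + φ·sin φ) = 143.282281
y = r_b·(sin φ − φ·cos φ) = 0.009008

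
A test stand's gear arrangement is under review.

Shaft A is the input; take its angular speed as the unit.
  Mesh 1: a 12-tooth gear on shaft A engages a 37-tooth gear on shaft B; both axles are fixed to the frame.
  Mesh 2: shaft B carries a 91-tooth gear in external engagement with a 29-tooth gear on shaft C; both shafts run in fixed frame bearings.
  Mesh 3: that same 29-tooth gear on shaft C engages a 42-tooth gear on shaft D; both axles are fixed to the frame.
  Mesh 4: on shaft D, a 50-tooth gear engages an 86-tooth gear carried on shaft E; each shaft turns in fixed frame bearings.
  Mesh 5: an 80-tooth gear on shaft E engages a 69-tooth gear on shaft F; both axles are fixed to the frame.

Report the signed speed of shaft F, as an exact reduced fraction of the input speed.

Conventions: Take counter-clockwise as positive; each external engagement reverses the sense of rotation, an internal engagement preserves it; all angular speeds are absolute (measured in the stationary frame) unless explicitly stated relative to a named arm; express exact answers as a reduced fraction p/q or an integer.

5-mesh fixed-axis compound train (all bearings frame-fixed)
mesh 1 [12T→37T]: |ω|/ω_in = 1×12/37 = 12/37, sense flips to −
mesh 2 [91T→29T]: |ω|/ω_in = (12/37)×91/29 = 1092/1073, sense flips to +
mesh 3 [29T→42T]: |ω|/ω_in = (1092/1073)×29/42 = 26/37, sense flips to −
mesh 4 [50T→86T]: |ω|/ω_in = (26/37)×50/86 = 650/1591, sense flips to +
mesh 5 [80T→69T]: |ω|/ω_in = (650/1591)×80/69 = 52000/109779, sense flips to −
signed output speed (× input speed) = -52000/109779

-52000/109779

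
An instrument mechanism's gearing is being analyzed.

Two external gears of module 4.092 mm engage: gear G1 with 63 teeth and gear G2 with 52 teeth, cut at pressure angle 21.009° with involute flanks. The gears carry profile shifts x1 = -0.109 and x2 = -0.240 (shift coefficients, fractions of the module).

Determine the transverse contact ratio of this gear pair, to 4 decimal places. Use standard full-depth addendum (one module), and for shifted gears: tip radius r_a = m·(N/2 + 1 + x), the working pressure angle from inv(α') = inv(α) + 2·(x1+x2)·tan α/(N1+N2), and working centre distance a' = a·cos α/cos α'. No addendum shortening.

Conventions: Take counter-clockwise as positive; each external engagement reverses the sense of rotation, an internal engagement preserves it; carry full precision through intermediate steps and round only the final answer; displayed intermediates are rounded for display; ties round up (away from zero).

1.7911

recognized (one external pair, fixed centres): single-mesh tooth geometry, m = 4.092, N1 = 63, N2 = 52
base radii: r_b1 = 120.329392, r_b2 = 99.319498
tip radii: r_a1 = 132.543972, r_a2 = 109.501920
inv(α') = inv(21.009°) + 2·(-0.109-0.240)·tan α/(63+52) = 0.01503707  ⇒  α' = 20.05721°
a' = a·cos α / cos α' = 235.2900·cos 21.009°/cos 20.05721° = 233.830561
action lengths: √(r_a1²−r_b1²) = 55.576450, √(r_a2²−r_b2²) = 46.111904
base pitch p_b = π·m·cos α = 12.000823
CR = (55.576450 + 46.111904 − 233.830561·sin 20.05721°)/12.000823 = 1.791064
contact ratio ≈ 1.7911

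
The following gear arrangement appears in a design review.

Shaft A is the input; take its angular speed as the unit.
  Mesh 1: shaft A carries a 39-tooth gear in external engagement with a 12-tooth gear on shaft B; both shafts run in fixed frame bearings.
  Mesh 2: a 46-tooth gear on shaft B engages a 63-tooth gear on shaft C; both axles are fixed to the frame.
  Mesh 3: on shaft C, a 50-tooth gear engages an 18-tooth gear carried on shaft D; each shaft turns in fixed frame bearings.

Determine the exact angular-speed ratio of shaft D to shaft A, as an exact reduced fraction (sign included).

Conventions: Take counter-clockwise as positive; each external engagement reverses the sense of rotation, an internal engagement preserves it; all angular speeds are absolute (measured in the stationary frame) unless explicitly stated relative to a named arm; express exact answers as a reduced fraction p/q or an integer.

class = fixed-axis compound train [3 meshes; 3 ratios multiply, 3 sense flips]
mesh 1 [39T→12T]: running ratio 13/4, sense −
mesh 2 [46T→63T]: running ratio 299/126, sense +
mesh 3 [50T→18T]: running ratio 7475/1134, sense −
ω_out/ω_in = -7475/1134

-7475/1134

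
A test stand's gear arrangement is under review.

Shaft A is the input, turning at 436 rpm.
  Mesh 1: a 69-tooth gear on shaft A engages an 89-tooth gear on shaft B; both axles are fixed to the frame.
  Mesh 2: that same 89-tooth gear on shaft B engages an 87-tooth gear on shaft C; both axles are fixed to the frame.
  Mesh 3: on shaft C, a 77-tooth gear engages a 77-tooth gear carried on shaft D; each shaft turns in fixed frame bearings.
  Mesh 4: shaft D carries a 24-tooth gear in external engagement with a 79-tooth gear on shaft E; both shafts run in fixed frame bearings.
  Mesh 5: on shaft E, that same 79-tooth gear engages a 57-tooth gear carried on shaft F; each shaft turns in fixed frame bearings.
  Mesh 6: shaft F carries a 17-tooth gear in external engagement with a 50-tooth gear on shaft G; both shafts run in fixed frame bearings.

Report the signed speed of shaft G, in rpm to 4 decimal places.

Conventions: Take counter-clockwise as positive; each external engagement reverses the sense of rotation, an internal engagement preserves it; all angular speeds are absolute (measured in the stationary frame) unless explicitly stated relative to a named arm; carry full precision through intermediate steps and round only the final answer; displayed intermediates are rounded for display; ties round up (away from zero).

class = fixed-axis compound train [6 meshes; 6 ratios multiply, 6 sense flips]
mesh 1 [69T→89T]: ω = 436.0000×69/89 = 338.0225 rpm, sense flips to −
mesh 2 [89T→87T]: ω = 338.0225×89/87 = 345.7931 rpm, sense flips to +
mesh 3 [77T→77T]: ω = 345.7931×77/77 = 345.7931 rpm, sense flips to −
mesh 4 [24T→79T]: ω = 345.7931×24/79 = 105.0511 rpm, sense flips to +
mesh 5 [79T→57T]: ω = 105.0511×79/57 = 145.5971 rpm, sense flips to −
mesh 6 [17T→50T]: ω = 145.5971×17/50 = 49.5030 rpm, sense flips to +
signed output speed = +49.5030 rpm

+49.5030 rpm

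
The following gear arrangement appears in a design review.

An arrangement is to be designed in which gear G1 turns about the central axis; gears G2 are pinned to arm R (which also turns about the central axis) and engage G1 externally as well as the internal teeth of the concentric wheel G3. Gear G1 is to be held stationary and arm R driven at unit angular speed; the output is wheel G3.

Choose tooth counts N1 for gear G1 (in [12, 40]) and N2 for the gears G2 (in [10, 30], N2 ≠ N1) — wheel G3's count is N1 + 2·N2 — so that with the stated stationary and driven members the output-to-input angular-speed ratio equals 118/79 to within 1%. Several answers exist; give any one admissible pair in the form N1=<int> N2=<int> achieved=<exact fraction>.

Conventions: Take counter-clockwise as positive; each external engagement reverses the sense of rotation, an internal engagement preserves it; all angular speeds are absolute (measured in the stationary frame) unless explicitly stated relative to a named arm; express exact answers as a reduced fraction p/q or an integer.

N1=39 N2=20 achieved=118/79

class = planetary set [ratio 118/79 wanted; Willis about the carrier]
Willis with ω_sun = 0: ω_ring/ω_arm = (N1+N3)/N3; set equal to 118/79  ⇒  N3/N1 = 1/(118/79 − 1) = 79/39
N3 = N1 + 2·N2  ⇒  N2/N1 = (N3/N1 − 1)/2 = (79/39 − 1)/2 = 20/39
smallest multiple with N1 ≥ 12 and N2 ≥ 10: k = 1  ⇒  N1 = 1·39 = 39, N2 = 1·20 = 20 (N1 ≤ 40, N2 ≤ 30, N2 ≠ N1 ✓), N3 = 39 + 2·20 = 79
check: (N1+N3)/N3 with N1 = 39, N3 = 79 gives 118/79; |achieved − target| = 0 ≤ 59/3950 ✓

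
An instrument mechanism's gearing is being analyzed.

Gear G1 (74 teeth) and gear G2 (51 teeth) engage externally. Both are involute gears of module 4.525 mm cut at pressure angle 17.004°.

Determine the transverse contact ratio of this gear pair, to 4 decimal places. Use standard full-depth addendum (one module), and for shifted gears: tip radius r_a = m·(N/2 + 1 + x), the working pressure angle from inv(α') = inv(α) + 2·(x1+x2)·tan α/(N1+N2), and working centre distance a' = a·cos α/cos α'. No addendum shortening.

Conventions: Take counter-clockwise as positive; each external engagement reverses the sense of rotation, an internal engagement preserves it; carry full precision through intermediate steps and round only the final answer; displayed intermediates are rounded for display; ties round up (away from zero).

1.9823

class = single-mesh tooth geometry [involute pair 74T × 51T, m = 4.525]
base radii: r_b1 = 160.105906, r_b2 = 110.343260
tip radii: r_a1 = 171.950000, r_a2 = 119.912500
no profile shift: α' = α, a' = a
action lengths: √(r_a1²−r_b1²) = 62.712848, √(r_a2²−r_b2²) = 46.940097
base pitch p_b = π·m·cos α = 13.594258
CR = (62.712848 + 46.940097 − 282.812500·sin 17.00400°)/13.594258 = 1.982285
contact ratio ≈ 1.9823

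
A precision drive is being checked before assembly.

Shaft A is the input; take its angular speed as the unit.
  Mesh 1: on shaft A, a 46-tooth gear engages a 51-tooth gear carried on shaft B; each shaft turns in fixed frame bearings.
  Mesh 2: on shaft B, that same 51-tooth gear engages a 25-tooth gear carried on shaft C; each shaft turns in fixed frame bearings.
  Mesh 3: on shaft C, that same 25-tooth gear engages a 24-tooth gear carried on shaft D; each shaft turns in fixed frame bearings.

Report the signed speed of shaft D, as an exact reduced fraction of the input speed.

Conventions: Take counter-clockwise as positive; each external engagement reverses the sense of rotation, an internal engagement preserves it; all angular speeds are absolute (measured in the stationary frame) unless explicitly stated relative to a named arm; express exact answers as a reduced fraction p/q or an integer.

3-mesh fixed-axis compound train (all bearings frame-fixed)
mesh 1 [46T→51T]: |ω|/ω_in = 1×46/51 = 46/51, sense flips to −
mesh 2 [51T→25T]: |ω|/ω_in = (46/51)×51/25 = 46/25, sense flips to +
mesh 3 [25T→24T]: |ω|/ω_in = (46/25)×25/24 = 23/12, sense flips to −
signed output speed (× input speed) = -23/12

-23/12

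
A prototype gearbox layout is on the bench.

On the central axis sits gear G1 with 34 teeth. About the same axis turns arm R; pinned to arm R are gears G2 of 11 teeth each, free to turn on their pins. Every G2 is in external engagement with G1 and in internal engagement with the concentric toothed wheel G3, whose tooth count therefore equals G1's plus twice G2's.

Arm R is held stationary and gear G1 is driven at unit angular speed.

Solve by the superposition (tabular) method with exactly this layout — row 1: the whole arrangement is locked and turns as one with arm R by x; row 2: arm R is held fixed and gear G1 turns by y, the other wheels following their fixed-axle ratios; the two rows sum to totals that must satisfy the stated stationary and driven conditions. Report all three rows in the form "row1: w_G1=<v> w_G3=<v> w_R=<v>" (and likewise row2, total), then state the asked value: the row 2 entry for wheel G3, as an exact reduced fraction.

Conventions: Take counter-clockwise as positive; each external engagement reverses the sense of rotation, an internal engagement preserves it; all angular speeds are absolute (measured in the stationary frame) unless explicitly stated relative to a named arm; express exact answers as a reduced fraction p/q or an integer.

planetary set (34T centre, 11T on arm, 56T internal) — Willis relation
superposition row 1 [locked train]: every member turns x
row 2: sun turns y, ring = −(34/56)·y, arm 0
boundary: total ω_arm = x = 0 and total ω_sun = x + y = 1  ⇒  y = 1, x = 0
row 2 ring = −(34/56)·1 = -17/28
totals (row 1 + row 2): sun 0 + 1 = 1, ring 0 + (-17/28) = -17/28, arm 0 + 0 = 0
asked cell (row2, ring) = -17/28

row1: w_G1=0 w_G3=0 w_R=0
row2: w_G1=1 w_G3=-17/28 w_R=0
total: w_G1=1 w_G3=-17/28 w_R=0
asked value: -17/28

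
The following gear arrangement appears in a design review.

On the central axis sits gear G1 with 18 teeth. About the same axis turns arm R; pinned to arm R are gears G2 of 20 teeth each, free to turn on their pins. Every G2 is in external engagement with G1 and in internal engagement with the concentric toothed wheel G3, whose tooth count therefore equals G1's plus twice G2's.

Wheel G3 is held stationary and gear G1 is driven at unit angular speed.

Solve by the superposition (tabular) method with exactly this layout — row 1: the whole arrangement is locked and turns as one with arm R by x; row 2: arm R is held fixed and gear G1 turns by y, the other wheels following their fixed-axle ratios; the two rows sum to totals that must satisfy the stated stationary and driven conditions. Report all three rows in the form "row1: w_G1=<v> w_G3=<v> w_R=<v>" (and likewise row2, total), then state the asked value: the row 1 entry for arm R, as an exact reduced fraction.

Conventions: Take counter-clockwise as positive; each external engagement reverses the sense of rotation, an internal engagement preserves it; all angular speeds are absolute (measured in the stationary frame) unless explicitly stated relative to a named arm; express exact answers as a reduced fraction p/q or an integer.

row1: w_G1=9/38 w_G3=9/38 w_R=9/38
row2: w_G1=29/38 w_G3=-9/38 w_R=0
total: w_G1=1 w_G3=0 w_R=9/38
asked value: 9/38

recognized (axles ride arm R): planetary set, 18/20/58 teeth
superposition row 1 [locked train]: every member turns x
row 2 (arm held, sun turns y): ω_ring = −(18/58)·y, ω_arm = 0
boundary: total ω_ring = x − (18/58)·y = 0 and total ω_sun = x + y = 1  ⇒  y = 29/38, x = 9/38
row 2 ring = −(18/58)·29/38 = -9/38
totals (row 1 + row 2): sun 9/38 + 29/38 = 1, ring 9/38 + (-9/38) = 0, arm 9/38 + 0 = 9/38
asked cell (row1, arm) = 9/38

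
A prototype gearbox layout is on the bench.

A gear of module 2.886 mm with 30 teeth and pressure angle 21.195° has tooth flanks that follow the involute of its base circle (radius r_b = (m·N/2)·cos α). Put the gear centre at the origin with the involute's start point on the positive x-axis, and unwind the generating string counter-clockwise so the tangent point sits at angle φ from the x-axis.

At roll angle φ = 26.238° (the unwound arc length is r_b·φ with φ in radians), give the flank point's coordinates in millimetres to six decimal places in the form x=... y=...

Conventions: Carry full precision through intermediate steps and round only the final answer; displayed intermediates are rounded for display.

single-mesh involute tooth geometry (30T wheel at module 2.886)
pitch radius r_p = m·N/2 = 2.886·30/2 = 43.290000
base radius r_b = r_p·cos α = 43.290000·cos 21.195° = 40.361663
roll angle φ = 26.238° = 0.45793949 rad
x = r_b·(cos φ + φ·sin φ) = 44.374452
y = r_b·(sin φ − φ·cos φ) = 1.265136

x=44.374452 y=1.265136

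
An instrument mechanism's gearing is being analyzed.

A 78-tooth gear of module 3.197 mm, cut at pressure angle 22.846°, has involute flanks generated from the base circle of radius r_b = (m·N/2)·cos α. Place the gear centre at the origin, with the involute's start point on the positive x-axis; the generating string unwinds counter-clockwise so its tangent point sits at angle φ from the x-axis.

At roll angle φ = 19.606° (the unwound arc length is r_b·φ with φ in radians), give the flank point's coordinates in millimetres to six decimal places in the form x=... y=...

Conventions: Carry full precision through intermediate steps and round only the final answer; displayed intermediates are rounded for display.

x=121.433315 y=1.516739

class = single-mesh tooth geometry [base-circle involute, m = 3.197, 78T]
pitch radius r_p = m·N/2 = 3.197·78/2 = 124.683000
base radius r_b = r_p·cos α = 124.683000·cos 22.846° = 114.901835
roll angle φ = 19.606° = 0.34218925 rad
x = r_b·(cos φ + φ·sin φ) = 121.433315
y = r_b·(sin φ − φ·cos φ) = 1.516739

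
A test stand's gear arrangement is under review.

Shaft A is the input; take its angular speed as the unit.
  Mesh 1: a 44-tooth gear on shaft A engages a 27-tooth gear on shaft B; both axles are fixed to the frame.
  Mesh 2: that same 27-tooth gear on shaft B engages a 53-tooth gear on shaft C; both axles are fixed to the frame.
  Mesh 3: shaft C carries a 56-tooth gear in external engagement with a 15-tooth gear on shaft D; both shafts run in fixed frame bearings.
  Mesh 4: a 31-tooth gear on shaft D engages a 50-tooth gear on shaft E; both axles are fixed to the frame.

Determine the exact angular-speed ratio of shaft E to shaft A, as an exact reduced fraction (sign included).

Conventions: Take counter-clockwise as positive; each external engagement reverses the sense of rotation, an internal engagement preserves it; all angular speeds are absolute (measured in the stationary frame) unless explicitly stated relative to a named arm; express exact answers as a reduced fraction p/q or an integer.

class = fixed-axis compound train [4 meshes; 4 ratios multiply, 4 sense flips]
mesh 1 [44T→27T]: running ratio 44/27, sense −
mesh 2 [27T→53T]: running ratio 44/53, sense +
mesh 3 [56T→15T]: running ratio 2464/795, sense −
mesh 4 [31T→50T]: running ratio 38192/19875, sense +
ω_out/ω_in = 38192/19875

38192/19875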